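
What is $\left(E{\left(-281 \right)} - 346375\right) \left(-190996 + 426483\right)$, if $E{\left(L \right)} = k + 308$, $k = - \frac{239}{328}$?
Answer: $- \frac{26730179999705}{328} \approx -8.1494 \cdot 10^{10}$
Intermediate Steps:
$k = - \frac{239}{328}$ ($k = \left(-239\right) \frac{1}{328} = - \frac{239}{328} \approx -0.72866$)
$E{\left(L \right)} = \frac{100785}{328}$ ($E{\left(L \right)} = - \frac{239}{328} + 308 = \frac{100785}{328}$)
$\left(E{\left(-281 \right)} - 346375\right) \left(-190996 + 426483\right) = \left(\frac{100785}{328} - 346375\right) \left(-190996 + 426483\right) = \left(- \frac{113510215}{328}\right) 235487 = - \frac{26730179999705}{328}$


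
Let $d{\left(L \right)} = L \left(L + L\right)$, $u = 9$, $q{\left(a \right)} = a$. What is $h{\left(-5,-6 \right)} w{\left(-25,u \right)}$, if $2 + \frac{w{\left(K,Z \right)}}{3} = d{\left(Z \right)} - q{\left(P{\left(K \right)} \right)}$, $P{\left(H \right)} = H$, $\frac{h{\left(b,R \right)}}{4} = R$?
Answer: $-13320$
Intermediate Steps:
$h{\left(b,R \right)} = 4 R$
$d{\left(L \right)} = 2 L^{2}$ ($d{\left(L \right)} = L 2 L = 2 L^{2}$)
$w{\left(K,Z \right)} = -6 - 3 K + 6 Z^{2}$ ($w{\left(K,Z \right)} = -6 + 3 \left(2 Z^{2} - K\right) = -6 + 3 \left(- K + 2 Z^{2}\right) = -6 - \left(- 6 Z^{2} + 3 K\right) = -6 - 3 K + 6 Z^{2}$)
$h{\left(-5,-6 \right)} w{\left(-25,u \right)} = 4 \left(-6\right) \left(-6 - -75 + 6 \cdot 9^{2}\right) = - 24 \left(-6 + 75 + 6 \cdot 81\right) = - 24 \left(-6 + 75 + 486\right) = \left(-24\right) 555 = -13320$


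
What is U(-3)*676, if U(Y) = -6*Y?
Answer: 12168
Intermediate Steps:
U(-3)*676 = -6*(-3)*676 = 18*676 = 12168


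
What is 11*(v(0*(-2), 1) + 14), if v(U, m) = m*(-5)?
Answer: 99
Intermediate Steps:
v(U, m) = -5*m
11*(v(0*(-2), 1) + 14) = 11*(-5*1 + 14) = 11*(-5 + 14) = 11*9 = 99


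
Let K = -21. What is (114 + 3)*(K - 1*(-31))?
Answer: 1170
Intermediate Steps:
(114 + 3)*(K - 1*(-31)) = (114 + 3)*(-21 - 1*(-31)) = 117*(-21 + 31) = 117*10 = 1170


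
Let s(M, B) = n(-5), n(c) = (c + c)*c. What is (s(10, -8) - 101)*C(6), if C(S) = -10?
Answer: 510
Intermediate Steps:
n(c) = 2*c**2 (n(c) = (2*c)*c = 2*c**2)
s(M, B) = 50 (s(M, B) = 2*(-5)**2 = 2*25 = 50)
(s(10, -8) - 101)*C(6) = (50 - 101)*(-10) = -51*(-10) = 510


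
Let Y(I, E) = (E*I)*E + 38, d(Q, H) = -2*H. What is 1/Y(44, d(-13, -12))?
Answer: 1/25382 ≈ 3.9398e-5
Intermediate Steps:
Y(I, E) = 38 + I*E**2 (Y(I, E) = I*E**2 + 38 = 38 + I*E**2)
1/Y(44, d(-13, -12)) = 1/(38 + 44*(-2*(-12))**2) = 1/(38 + 44*24**2) = 1/(38 + 44*576) = 1/(38 + 25344) = 1/25382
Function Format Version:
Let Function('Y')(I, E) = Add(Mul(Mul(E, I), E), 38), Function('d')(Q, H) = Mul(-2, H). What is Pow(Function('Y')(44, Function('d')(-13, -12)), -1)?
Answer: Rational(1, 25382) ≈ 3.9398e-5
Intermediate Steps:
Function('Y')(I, E) = Add(38, Mul(I, Pow(E, 2))) (Function('Y')(I, E) = Add(Mul(I, Pow(E, 2)), 38) = Add(38, Mul(I, Pow(E, 2))))
Pow(Function('Y')(44, Function('d')(-13, -12)), -1) = Pow(Add(38, Mul(44, Pow(Mul(-2, -12), 2))), -1) = Pow(Add(38, Mul(44, Pow(24, 2))), -1) = Pow(Add(38, Mul(44, 576)), -1) = Pow(Add(38, 25344), -1) = Pow(25382, -1) = Rational(1, 25382)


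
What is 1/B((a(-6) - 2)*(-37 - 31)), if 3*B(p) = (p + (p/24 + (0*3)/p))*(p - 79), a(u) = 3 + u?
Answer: 2/61625 ≈ 3.2454e-5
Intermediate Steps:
B(p) = 25*p*(-79 + p)/72 (B(p) = ((p + (p/24 + (0*3)/p))*(p - 79))/3 = ((p + (p*(1/24) + 0/p))*(-79 + p))/3 = ((p + (p/24 + 0))*(-79 + p))/3 = ((p + p/24)*(-79 + p))/3 = ((25*p/24)*(-79 + p))/3 = (25*p*(-79 + p)/24)/3 = 25*p*(-79 + p)/72)
1/B((a(-6) - 2)*(-37 - 31)) = 1/(25*(((3 - 6) - 2)*(-37 - 31))*(-79 + ((3 - 6) - 2)*(-37 - 31))/72) = 1/(25*((-3 - 2)*(-68))*(-79 + (-3 - 2)*(-68))/72) = 1/(25*(-5*(-68))*(-79 - 5*(-68))/72) = 1/((25/72)*340*(-79 + 340)) = 1/((25/72)*340*261) = 1/(61625/2) = 2/61625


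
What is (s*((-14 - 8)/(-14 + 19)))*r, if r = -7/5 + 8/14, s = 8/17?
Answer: 5104/2975 ≈ 1.7156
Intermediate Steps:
s = 8/17 (s = 8*(1/17) = 8/17 ≈ 0.47059)
r = -29/35 (r = -7*1/5 + 8*(1/14) = -7/5 + 4/7 = -29/35 ≈ -0.82857)
(s*((-14 - 8)/(-14 + 19)))*r = (8*((-14 - 8)/(-14 + 19))/17)*(-29/35) = (8*(-22/5)/17)*(-29/35) = (8*(-22*1/5)/17)*(-29/35) = ((8/17)*(-22/5))*(-29/35) = -176/85*(-29/35) = 5104/2975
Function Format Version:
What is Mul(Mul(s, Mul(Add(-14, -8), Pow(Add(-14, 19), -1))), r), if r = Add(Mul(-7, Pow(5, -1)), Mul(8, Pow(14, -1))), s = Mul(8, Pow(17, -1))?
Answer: Rational(5104, 2975) ≈ 1.7156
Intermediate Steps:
s = Rational(8, 17) (s = Mul(8, Rational(1, 17)) = Rational(8, 17) ≈ 0.47059)
r = Rational(-29, 35) (r = Add(Mul(-7, Rational(1, 5)), Mul(8, Rational(1, 14))) = Add(Rational(-7, 5), Rational(4, 7)) = Rational(-29, 35) ≈ -0.82857)
Mul(Mul(s, Mul(Add(-14, -8), Pow(Add(-14, 19), -1))), r) = Mul(Mul(Rational(8, 17), Mul(Add(-14, -8), Pow(Add(-14, 19), -1))), Rational(-29, 35)) = Mul(Mul(Rational(8, 17), Mul(-22, Pow(5, -1))), Rational(-29, 35)) = Mul(Mul(Rational(8, 17), Mul(-22, Rational(1, 5))), Rational(-29, 35)) = Mul(Mul(Rational(8, 17), Rational(-22, 5)), Rational(-29, 35)) = Mul(Rational(-176, 85), Rational(-29, 35)) = Rational(5104, 2975)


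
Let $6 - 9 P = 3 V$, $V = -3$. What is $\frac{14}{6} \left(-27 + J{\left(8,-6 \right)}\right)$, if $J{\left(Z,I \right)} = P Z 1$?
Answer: $- \frac{287}{9} \approx -31.889$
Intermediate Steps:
$P = \frac{5}{3}$ ($P = \frac{2}{3} - \frac{3 \left(-3\right)}{9} = \frac{2}{3} - -1 = \frac{2}{3} + 1 = \frac{5}{3} \approx 1.6667$)
$J{\left(Z,I \right)} = \frac{5 Z}{3}$ ($J{\left(Z,I \right)} = \frac{5 Z}{3} \cdot 1 = \frac{5 Z}{3}$)
$\frac{14}{6} \left(-27 + J{\left(8,-6 \right)}\right) = \frac{14}{6} \left(-27 + \frac{5}{3} \cdot 8\right) = 14 \cdot \frac{1}{6} \left(-27 + \frac{40}{3}\right) = \frac{7}{3} \left(- \frac{41}{3}\right) = - \frac{287}{9}$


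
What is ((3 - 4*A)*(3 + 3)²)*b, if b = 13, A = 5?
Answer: -7956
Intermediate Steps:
((3 - 4*A)*(3 + 3)²)*b = ((3 - 4*5)*(3 + 3)²)*13 = ((3 - 20)*6²)*13 = -17*36*13 = -612*13 = -7956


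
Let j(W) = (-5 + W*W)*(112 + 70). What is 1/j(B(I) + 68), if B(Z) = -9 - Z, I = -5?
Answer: 1/744562 ≈ 1.3431e-6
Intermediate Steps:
j(W) = -910 + 182*W² (j(W) = (-5 + W²)*182 = -910 + 182*W²)
1/j(B(I) + 68) = 1/(-910 + 182*((-9 - 1*(-5)) + 68)²) = 1/(-910 + 182*((-9 + 5) + 68)²) = 1/(-910 + 182*(-4 + 68)²) = 1/(-910 + 182*64²) = 1/(-910 + 182*4096) = 1/(-910 + 745472) = 1/744562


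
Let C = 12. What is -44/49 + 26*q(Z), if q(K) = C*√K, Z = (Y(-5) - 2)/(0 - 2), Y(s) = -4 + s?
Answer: -44/49 + 156*√22 ≈ 730.81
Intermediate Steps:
Z = 11/2 (Z = ((-4 - 5) - 2)/(0 - 2) = (-9 - 2)/(-2) = -11*(-½) = 11/2 ≈ 5.5000)
q(K) = 12*√K
-44/49 + 26*q(Z) = -44/49 + 26*(12*√(11/2)) = -44*1/49 + 26*(12*(√22/2)) = -44/49 + 26*(6*√22) = -44/49 + 156*√22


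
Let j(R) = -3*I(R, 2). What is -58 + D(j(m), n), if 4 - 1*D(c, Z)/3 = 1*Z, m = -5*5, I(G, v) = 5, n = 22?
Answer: -112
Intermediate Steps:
m = -25
j(R) = -15 (j(R) = -3*5 = -15)
D(c, Z) = 12 - 3*Z
-58 + D(j(m), n) = -58 + (12 - 3*22) = -58 + (12 - 66) = -58 - 54 = -112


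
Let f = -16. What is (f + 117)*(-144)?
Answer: -14544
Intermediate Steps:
(f + 117)*(-144) = (-16 + 117)*(-144) = 101*(-144) = -14544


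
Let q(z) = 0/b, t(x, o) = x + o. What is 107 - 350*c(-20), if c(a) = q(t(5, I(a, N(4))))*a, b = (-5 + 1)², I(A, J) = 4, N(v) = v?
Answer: 107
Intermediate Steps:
b = 16 (b = (-4)² = 16)
t(x, o) = o + x
q(z) = 0 (q(z) = 0/16 = 0*(1/16) = 0)
c(a) = 0 (c(a) = 0*a = 0)
107 - 350*c(-20) = 107 - 350*0 = 107 + 0 = 107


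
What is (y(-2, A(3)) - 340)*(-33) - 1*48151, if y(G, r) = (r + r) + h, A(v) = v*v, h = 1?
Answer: -37558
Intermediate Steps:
A(v) = v**2
y(G, r) = 1 + 2*r (y(G, r) = (r + r) + 1 = 2*r + 1 = 1 + 2*r)
(y(-2, A(3)) - 340)*(-33) - 1*48151 = ((1 + 2*3**2) - 340)*(-33) - 1*48151 = ((1 + 2*9) - 340)*(-33) - 48151 = ((1 + 18) - 340)*(-33) - 48151 = (19 - 340)*(-33) - 48151 = -321*(-33) - 48151 = 10593 - 48151 = -37558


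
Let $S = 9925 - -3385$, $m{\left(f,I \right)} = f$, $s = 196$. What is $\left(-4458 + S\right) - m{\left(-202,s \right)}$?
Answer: $9054$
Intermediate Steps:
$S = 13310$ ($S = 9925 + 3385 = 13310$)
$\left(-4458 + S\right) - m{\left(-202,s \right)} = \left(-4458 + 13310\right) - -202 = 8852 + 202 = 9054$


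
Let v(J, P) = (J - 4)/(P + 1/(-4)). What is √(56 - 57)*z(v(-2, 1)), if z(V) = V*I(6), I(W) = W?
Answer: -48*I ≈ -48.0*I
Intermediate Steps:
v(J, P) = (-4 + J)/(-¼ + P) (v(J, P) = (-4 + J)/(P - ¼) = (-4 + J)/(-¼ + P))
z(V) = 6*V (z(V) = V*6 = 6*V)
√(56 - 57)*z(v(-2, 1)) = √(56 - 57)*(6*(4*(-4 - 2)/(-1 + 4*1))) = √(-1)*(6*(4*(-6)/(-1 + 4))) = I*(6*(4*(-6)/3)) = I*(6*(4*(⅓)*(-6))) = I*(6*(-8)) = I*(-48) = -48*I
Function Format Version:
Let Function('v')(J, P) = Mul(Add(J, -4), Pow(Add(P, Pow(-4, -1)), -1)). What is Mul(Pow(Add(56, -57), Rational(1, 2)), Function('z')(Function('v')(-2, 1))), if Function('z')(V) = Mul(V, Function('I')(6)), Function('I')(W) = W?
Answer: Mul(-48, I) ≈ Mul(-48.000, I)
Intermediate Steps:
Function('v')(J, P) = Mul(Pow(Add(Rational(-1, 4), P), -1), Add(-4, J)) (Function('v')(J, P) = Mul(Add(-4, J), Pow(Add(P, Rational(-1, 4)), -1)) = Mul(Add(-4, J), Pow(Add(Rational(-1, 4), P), -1)) = Mul(Pow(Add(Rational(-1, 4), P), -1), Add(-4, J)))
Function('z')(V) = Mul(6, V) (Function('z')(V) = Mul(V, 6) = Mul(6, V))
Mul(Pow(Add(56, -57), Rational(1, 2)), Function('z')(Function('v')(-2, 1))) = Mul(Pow(Add(56, -57), Rational(1, 2)), Mul(6, Mul(4, Pow(Add(-1, Mul(4, 1)), -1), Add(-4, -2)))) = Mul(Pow(-1, Rational(1, 2)), Mul(6, Mul(4, Pow(Add(-1, 4), -1), -6))) = Mul(I, Mul(6, Mul(4, Pow(3, -1), -6))) = Mul(I, Mul(6, Mul(4, Rational(1, 3), -6))) = Mul(I, Mul(6, -8)) = Mul(I, -48) = Mul(-48, I)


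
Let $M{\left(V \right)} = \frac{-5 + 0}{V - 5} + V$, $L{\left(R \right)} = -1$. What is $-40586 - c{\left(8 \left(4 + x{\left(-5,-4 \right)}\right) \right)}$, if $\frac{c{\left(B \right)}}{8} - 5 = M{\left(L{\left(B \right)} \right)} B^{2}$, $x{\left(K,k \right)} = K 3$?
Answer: $- \frac{90902}{3} \approx -30301.0$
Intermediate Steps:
$x{\left(K,k \right)} = 3 K$
$M{\left(V \right)} = V - \frac{5}{-5 + V}$ ($M{\left(V \right)} = - \frac{5}{-5 + V} + V = V - \frac{5}{-5 + V}$)
$c{\left(B \right)} = 40 - \frac{4 B^{2}}{3}$ ($c{\left(B \right)} = 40 + 8 \frac{-5 + \left(-1\right)^{2} - -5}{-5 - 1} B^{2} = 40 + 8 \frac{-5 + 1 + 5}{-6} B^{2} = 40 + 8 \left(- \frac{1}{6}\right) 1 B^{2} = 40 + 8 \left(- \frac{B^{2}}{6}\right) = 40 - \frac{4 B^{2}}{3}$)
$-40586 - c{\left(8 \left(4 + x{\left(-5,-4 \right)}\right) \right)} = -40586 - \left(40 - \frac{4 \left(8 \left(4 + 3 \left(-5\right)\right)\right)^{2}}{3}\right) = -40586 - \left(40 - \frac{4 \left(8 \left(4 - 15\right)\right)^{2}}{3}\right) = -40586 - \left(40 - \frac{4 \left(8 \left(-11\right)\right)^{2}}{3}\right) = -40586 - \left(40 - \frac{4 \left(-88\right)^{2}}{3}\right) = -40586 - \left(40 - \frac{30976}{3}\right) = -40586 - - \frac{30856}{3} = -40586 + \frac{30856}{3} = - \frac{90902}{3}$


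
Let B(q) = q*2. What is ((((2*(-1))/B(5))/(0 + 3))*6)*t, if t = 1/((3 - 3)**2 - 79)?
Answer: 2/395 ≈ 0.0050633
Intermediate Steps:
B(q) = 2*q
t = -1/79 (t = 1/(0**2 - 79) = 1/(0 - 79) = 1/(-79) = -1/79 ≈ -0.012658)
((((2*(-1))/B(5))/(0 + 3))*6)*t = ((((2*(-1))/((2*5)))/(0 + 3))*6)*(-1/79) = (((-2/10)/3)*6)*(-1/79) = (((-2*1/10)/3)*6)*(-1/79) = (((1/3)*(-1/5))*6)*(-1/79) = -1/15*6*(-1/79) = -2/5*(-1/79) = 2/395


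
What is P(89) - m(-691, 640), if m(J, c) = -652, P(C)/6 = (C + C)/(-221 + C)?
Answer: 7083/11 ≈ 643.91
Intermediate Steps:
P(C) = 12*C/(-221 + C) (P(C) = 6*((C + C)/(-221 + C)) = 6*((2*C)/(-221 + C)) = 6*(2*C/(-221 + C)) = 12*C/(-221 + C))
P(89) - m(-691, 640) = 12*89/(-221 + 89) - 1*(-652) = 12*89/(-132) + 652 = 12*89*(-1/132) + 652 = -89/11 + 652 = 7083/11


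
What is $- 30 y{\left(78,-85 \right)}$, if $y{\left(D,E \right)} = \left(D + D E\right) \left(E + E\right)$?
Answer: $-33415200$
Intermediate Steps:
$y{\left(D,E \right)} = 2 E \left(D + D E\right)$ ($y{\left(D,E \right)} = \left(D + D E\right) 2 E = 2 E \left(D + D E\right)$)
$- 30 y{\left(78,-85 \right)} = - 30 \cdot 2 \cdot 78 \left(-85\right) \left(1 - 85\right) = - 30 \cdot 2 \cdot 78 \left(-85\right) \left(-84\right) = \left(-30\right) 1113840 = -33415200$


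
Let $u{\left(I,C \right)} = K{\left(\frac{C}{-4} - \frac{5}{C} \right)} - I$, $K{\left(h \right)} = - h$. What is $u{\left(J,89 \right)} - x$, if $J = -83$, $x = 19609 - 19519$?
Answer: $\frac{5449}{356} \approx 15.306$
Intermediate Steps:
$x = 90$ ($x = 19609 - 19519 = 90$)
$u{\left(I,C \right)} = - I + \frac{5}{C} + \frac{C}{4}$ ($u{\left(I,C \right)} = - (\frac{C}{-4} - \frac{5}{C}) - I = - (C \left(- \frac{1}{4}\right) - \frac{5}{C}) - I = - (- \frac{C}{4} - \frac{5}{C}) - I = - (- \frac{5}{C} - \frac{C}{4}) - I = \left(\frac{5}{C} + \frac{C}{4}\right) - I = - I + \frac{5}{C} + \frac{C}{4}$)
$u{\left(J,89 \right)} - x = \left(\left(-1\right) \left(-83\right) + \frac{5}{89} + \frac{1}{4} \cdot 89\right) - 90 = \left(83 + 5 \cdot \frac{1}{89} + \frac{89}{4}\right) - 90 = \left(83 + \frac{5}{89} + \frac{89}{4}\right) - 90 = \frac{37489}{356} - 90 = \frac{5449}{356}$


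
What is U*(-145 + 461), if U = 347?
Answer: 109652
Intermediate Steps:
U*(-145 + 461) = 347*(-145 + 461) = 347*316 = 109652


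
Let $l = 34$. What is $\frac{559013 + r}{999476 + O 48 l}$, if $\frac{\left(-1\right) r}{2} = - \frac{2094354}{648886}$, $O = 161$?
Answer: $\frac{181369949113}{409521039004} \approx 0.44288$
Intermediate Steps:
$r = \frac{2094354}{324443}$ ($r = - 2 \left(- \frac{2094354}{648886}\right) = - 2 \left(\left(-2094354\right) \frac{1}{648886}\right) = \left(-2\right) \left(- \frac{1047177}{324443}\right) = \frac{2094354}{324443} \approx 6.4552$)
$\frac{559013 + r}{999476 + O 48 l} = \frac{559013 + \frac{2094354}{324443}}{999476 + 161 \cdot 48 \cdot 34} = \frac{181369949113}{324443 \left(999476 + 7728 \cdot 34\right)} = \frac{181369949113}{324443 \left(999476 + 262752\right)} = \frac{181369949113}{324443 \cdot 1262228} = \frac{181369949113}{324443} \cdot \frac{1}{1262228} = \frac{181369949113}{409521039004}$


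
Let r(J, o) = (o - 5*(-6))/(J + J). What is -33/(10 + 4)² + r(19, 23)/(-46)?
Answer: -8509/42826 ≈ -0.19869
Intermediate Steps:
r(J, o) = (30 + o)/(2*J) (r(J, o) = (o + 30)/((2*J)) = (30 + o)*(1/(2*J)) = (30 + o)/(2*J))
-33/(10 + 4)² + r(19, 23)/(-46) = -33/(10 + 4)² + ((½)*(30 + 23)/19)/(-46) = -33/(14²) + ((½)*(1/19)*53)*(-1/46) = -33/196 + (53/38)*(-1/46) = -33*1/196 - 53/1748 = -33/196 - 53/1748 = -8509/42826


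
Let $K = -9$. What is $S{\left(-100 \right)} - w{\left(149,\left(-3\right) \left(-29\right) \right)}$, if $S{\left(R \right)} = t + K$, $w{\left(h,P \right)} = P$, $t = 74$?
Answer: $-22$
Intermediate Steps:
$S{\left(R \right)} = 65$ ($S{\left(R \right)} = 74 - 9 = 65$)
$S{\left(-100 \right)} - w{\left(149,\left(-3\right) \left(-29\right) \right)} = 65 - \left(-3\right) \left(-29\right) = 65 - 87 = -22$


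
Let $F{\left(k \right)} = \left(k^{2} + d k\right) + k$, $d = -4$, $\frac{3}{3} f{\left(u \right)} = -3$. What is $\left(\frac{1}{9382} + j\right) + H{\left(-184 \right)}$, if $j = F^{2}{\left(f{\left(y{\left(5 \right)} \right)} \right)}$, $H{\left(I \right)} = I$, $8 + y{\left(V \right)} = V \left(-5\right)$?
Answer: $\frac{1313481}{9382} \approx 140.0$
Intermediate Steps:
$y{\left(V \right)} = -8 - 5 V$ ($y{\left(V \right)} = -8 + V \left(-5\right) = -8 - 5 V$)
$f{\left(u \right)} = -3$
$F{\left(k \right)} = k^{2} - 3 k$ ($F{\left(k \right)} = \left(k^{2} - 4 k\right) + k = k^{2} - 3 k$)
$j = 324$ ($j = \left(- 3 \left(-3 - 3\right)\right)^{2} = \left(\left(-3\right) \left(-6\right)\right)^{2} = 18^{2} = 324$)
$\left(\frac{1}{9382} + j\right) + H{\left(-184 \right)} = \left(\frac{1}{9382} + 324\right) - 184 = \frac{3039769}{9382} - 184 = \frac{1313481}{9382}$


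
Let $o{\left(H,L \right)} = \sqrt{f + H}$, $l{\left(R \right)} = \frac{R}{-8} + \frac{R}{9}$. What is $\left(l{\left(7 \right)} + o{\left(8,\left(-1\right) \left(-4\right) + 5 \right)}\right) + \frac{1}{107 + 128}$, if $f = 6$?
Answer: $- \frac{1573}{16920} + \sqrt{14} \approx 3.6487$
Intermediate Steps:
$l{\left(R \right)} = - \frac{R}{72}$ ($l{\left(R \right)} = R \left(- \frac{1}{8}\right) + R \frac{1}{9} = - \frac{R}{8} + \frac{R}{9} = - \frac{R}{72}$)
$o{\left(H,L \right)} = \sqrt{6 + H}$
$\left(l{\left(7 \right)} + o{\left(8,\left(-1\right) \left(-4\right) + 5 \right)}\right) + \frac{1}{107 + 128} = \left(\left(- \frac{1}{72}\right) 7 + \sqrt{6 + 8}\right) + \frac{1}{107 + 128} = \left(- \frac{7}{72} + \sqrt{14}\right) + \frac{1}{235} = - \frac{1573}{16920} + \sqrt{14}$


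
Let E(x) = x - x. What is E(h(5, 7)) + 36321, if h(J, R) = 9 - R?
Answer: 36321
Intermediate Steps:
E(x) = 0
E(h(5, 7)) + 36321 = 0 + 36321 = 36321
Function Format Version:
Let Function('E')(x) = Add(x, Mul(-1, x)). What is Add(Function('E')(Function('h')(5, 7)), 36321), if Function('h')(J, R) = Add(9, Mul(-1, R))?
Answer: 36321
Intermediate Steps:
Function('E')(x) = 0
Add(Function('E')(Function('h')(5, 7)), 36321) = Add(0, 36321) = 36321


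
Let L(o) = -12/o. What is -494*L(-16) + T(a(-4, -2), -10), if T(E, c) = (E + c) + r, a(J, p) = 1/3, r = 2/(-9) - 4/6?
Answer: -6859/18 ≈ -381.06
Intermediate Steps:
r = -8/9 (r = 2*(-⅑) - 4*⅙ = -2/9 - ⅔ = -8/9 ≈ -0.88889)
a(J, p) = ⅓
T(E, c) = -8/9 + E + c (T(E, c) = (E + c) - 8/9 = -8/9 + E + c)
-494*L(-16) + T(a(-4, -2), -10) = -(-5928)/(-16) + (-8/9 + ⅓ - 10) = -(-5928)*(-1)/16 - 95/9 = -494*¾ - 95/9 = -741/2 - 95/9 = -6859/18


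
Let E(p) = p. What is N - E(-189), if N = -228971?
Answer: -228782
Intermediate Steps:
N - E(-189) = -228971 - 1*(-189) = -228971 + 189 = -228782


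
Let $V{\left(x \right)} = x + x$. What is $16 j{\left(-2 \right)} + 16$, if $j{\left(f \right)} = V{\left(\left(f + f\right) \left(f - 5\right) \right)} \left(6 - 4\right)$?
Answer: $1808$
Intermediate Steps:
$V{\left(x \right)} = 2 x$
$j{\left(f \right)} = 8 f \left(-5 + f\right)$ ($j{\left(f \right)} = 2 \left(f + f\right) \left(f - 5\right) \left(6 - 4\right) = 2 \cdot 2 f \left(-5 + f\right) 2 = 4 f \left(-5 + f\right) 2 = 8 f \left(-5 + f\right)$)
$16 j{\left(-2 \right)} + 16 = 16 \cdot 8 \left(-2\right) \left(-5 - 2\right) + 16 = 16 \cdot 8 \left(-2\right) \left(-7\right) + 16 = 16 \cdot 112 + 16 = 1792 + 16 = 1808$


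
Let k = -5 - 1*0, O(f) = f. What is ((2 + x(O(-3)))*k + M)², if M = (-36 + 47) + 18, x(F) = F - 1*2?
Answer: 1936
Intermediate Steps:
x(F) = -2 + F (x(F) = F - 2 = -2 + F)
k = -5 (k = -5 + 0 = -5)
M = 29 (M = 11 + 18 = 29)
((2 + x(O(-3)))*k + M)² = ((2 + (-2 - 3))*(-5) + 29)² = ((2 - 5)*(-5) + 29)² = (-3*(-5) + 29)² = (15 + 29)² = 44² = 1936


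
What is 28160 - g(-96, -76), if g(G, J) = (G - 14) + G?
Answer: 28366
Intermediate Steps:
g(G, J) = -14 + 2*G (g(G, J) = (-14 + G) + G = -14 + 2*G)
28160 - g(-96, -76) = 28160 - (-14 + 2*(-96)) = 28160 - (-14 - 192) = 28160 - 1*(-206) = 28160 + 206 = 28366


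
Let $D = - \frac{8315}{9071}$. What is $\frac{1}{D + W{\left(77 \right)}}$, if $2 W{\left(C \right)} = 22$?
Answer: $\frac{9071}{91466} \approx 0.099173$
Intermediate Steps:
$W{\left(C \right)} = 11$ ($W{\left(C \right)} = \frac{1}{2} \cdot 22 = 11$)
$D = - \frac{8315}{9071}$ ($D = \left(-8315\right) \frac{1}{9071} = - \frac{8315}{9071} \approx -0.91666$)
$\frac{1}{D + W{\left(77 \right)}} = \frac{1}{- \frac{8315}{9071} + 11} = \frac{1}{\frac{91466}{9071}} = \frac{9071}{91466}$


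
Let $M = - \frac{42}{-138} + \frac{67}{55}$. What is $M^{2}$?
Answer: $\frac{3709476}{1600225} \approx 2.3181$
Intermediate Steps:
$M = \frac{1926}{1265}$ ($M = \left(-42\right) \left(- \frac{1}{138}\right) + 67 \cdot \frac{1}{55} = \frac{7}{23} + \frac{67}{55} = \frac{1926}{1265} \approx 1.5225$)
$M^{2} = \left(\frac{1926}{1265}\right)^{2} = \frac{3709476}{1600225}$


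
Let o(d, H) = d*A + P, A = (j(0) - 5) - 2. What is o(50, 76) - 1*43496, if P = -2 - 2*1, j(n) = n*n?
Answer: -43850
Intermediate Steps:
j(n) = n**2
P = -4 (P = -2 - 2 = -4)
A = -7 (A = (0**2 - 5) - 2 = (0 - 5) - 2 = -5 - 2 = -7)
o(d, H) = -4 - 7*d (o(d, H) = d*(-7) - 4 = -7*d - 4 = -4 - 7*d)
o(50, 76) - 1*43496 = (-4 - 7*50) - 1*43496 = (-4 - 350) - 43496 = -354 - 43496 = -43850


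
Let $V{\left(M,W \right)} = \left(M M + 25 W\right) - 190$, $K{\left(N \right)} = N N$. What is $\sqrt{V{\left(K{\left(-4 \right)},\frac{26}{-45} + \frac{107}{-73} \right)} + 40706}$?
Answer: $\frac{\sqrt{1953015647}}{219} \approx 201.79$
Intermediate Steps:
$K{\left(N \right)} = N^{2}$
$V{\left(M,W \right)} = -190 + M^{2} + 25 W$ ($V{\left(M,W \right)} = \left(M^{2} + 25 W\right) - 190 = -190 + M^{2} + 25 W$)
$\sqrt{V{\left(K{\left(-4 \right)},\frac{26}{-45} + \frac{107}{-73} \right)} + 40706} = \sqrt{\left(-190 + \left(\left(-4\right)^{2}\right)^{2} + 25 \left(\frac{26}{-45} + \frac{107}{-73}\right)\right) + 40706} = \sqrt{\left(-190 + 16^{2} + 25 \left(26 \left(- \frac{1}{45}\right) + 107 \left(- \frac{1}{73}\right)\right)\right) + 40706} = \sqrt{\left(-190 + 256 + 25 \left(- \frac{26}{45} - \frac{107}{73}\right)\right) + 40706} = \sqrt{\left(-190 + 256 + 25 \left(- \frac{6713}{3285}\right)\right) + 40706} = \sqrt{\left(-190 + 256 - \frac{33565}{657}\right) + 40706} = \sqrt{\frac{9797}{657} + 40706} = \sqrt{\frac{26753639}{657}} = \frac{\sqrt{1953015647}}{219}$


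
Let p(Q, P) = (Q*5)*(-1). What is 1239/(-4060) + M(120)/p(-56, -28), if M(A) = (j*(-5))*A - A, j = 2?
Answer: -20379/4060 ≈ -5.0195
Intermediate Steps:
p(Q, P) = -5*Q (p(Q, P) = (5*Q)*(-1) = -5*Q)
M(A) = -11*A (M(A) = (2*(-5))*A - A = -10*A - A = -11*A)
1239/(-4060) + M(120)/p(-56, -28) = 1239/(-4060) + (-11*120)/((-5*(-56))) = 1239*(-1/4060) - 1320/280 = -177/580 - 1320*1/280 = -177/580 - 33/7 = -20379/4060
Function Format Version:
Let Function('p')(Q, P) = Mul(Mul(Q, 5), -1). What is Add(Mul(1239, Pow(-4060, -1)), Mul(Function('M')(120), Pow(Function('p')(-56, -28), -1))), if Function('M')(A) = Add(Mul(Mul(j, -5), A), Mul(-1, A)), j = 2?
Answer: Rational(-20379, 4060) ≈ -5.0195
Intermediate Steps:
Function('p')(Q, P) = Mul(-5, Q) (Function('p')(Q, P) = Mul(Mul(5, Q), -1) = Mul(-5, Q))
Function('M')(A) = Mul(-11, A) (Function('M')(A) = Add(Mul(Mul(2, -5), A), Mul(-1, A)) = Add(Mul(-10, A), Mul(-1, A)) = Mul(-11, A))
Add(Mul(1239, Pow(-4060, -1)), Mul(Function('M')(120), Pow(Function('p')(-56, -28), -1))) = Add(Mul(1239, Pow(-4060, -1)), Mul(Mul(-11, 120), Pow(Mul(-5, -56), -1))) = Add(Mul(1239, Rational(-1, 4060)), Mul(-1320, Pow(280, -1))) = Add(Rational(-177, 580), Mul(-1320, Rational(1, 280))) = Add(Rational(-177, 580), Rational(-33, 7)) = Rational(-20379, 4060)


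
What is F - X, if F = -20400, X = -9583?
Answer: -10817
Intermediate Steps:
F - X = -20400 - 1*(-9583) = -20400 + 9583 = -10817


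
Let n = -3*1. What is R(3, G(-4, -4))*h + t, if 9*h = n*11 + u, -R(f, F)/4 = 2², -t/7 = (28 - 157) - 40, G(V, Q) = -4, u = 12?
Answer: 3661/3 ≈ 1220.3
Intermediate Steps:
n = -3
t = 1183 (t = -7*((28 - 157) - 40) = -7*(-129 - 40) = -7*(-169) = 1183)
R(f, F) = -16 (R(f, F) = -4*2² = -4*4 = -16)
h = -7/3 (h = (-3*11 + 12)/9 = (-33 + 12)/9 = (⅑)*(-21) = -7/3 ≈ -2.3333)
R(3, G(-4, -4))*h + t = -16*(-7/3) + 1183 = 112/3 + 1183 = 3661/3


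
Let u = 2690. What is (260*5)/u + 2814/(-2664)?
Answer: -68441/119436 ≈ -0.57304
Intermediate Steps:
(260*5)/u + 2814/(-2664) = (260*5)/2690 + 2814/(-2664) = 1300*(1/2690) + 2814*(-1/2664) = 130/269 - 469/444 = -68441/119436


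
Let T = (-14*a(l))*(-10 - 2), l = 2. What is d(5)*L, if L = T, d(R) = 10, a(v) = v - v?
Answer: 0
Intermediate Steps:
a(v) = 0
T = 0 (T = (-14*0)*(-10 - 2) = 0*(-12) = 0)
L = 0
d(5)*L = 10*0 = 0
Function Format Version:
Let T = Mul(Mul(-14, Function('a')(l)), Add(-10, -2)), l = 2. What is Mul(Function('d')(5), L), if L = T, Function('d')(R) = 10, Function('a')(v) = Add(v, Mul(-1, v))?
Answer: 0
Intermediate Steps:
Function('a')(v) = 0
T = 0 (T = Mul(Mul(-14, 0), Add(-10, -2)) = Mul(0, -12) = 0)
L = 0
Mul(Function('d')(5), L) = Mul(10, 0) = 0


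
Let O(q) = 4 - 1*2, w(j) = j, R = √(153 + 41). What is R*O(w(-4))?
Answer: 2*√194 ≈ 27.857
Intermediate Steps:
R = √194 ≈ 13.928
O(q) = 2 (O(q) = 4 - 2 = 2)
R*O(w(-4)) = √194*2 = 2*√194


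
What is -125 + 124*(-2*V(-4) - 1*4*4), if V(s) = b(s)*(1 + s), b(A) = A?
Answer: -5085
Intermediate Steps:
V(s) = s*(1 + s)
-125 + 124*(-2*V(-4) - 1*4*4) = -125 + 124*(-(-8)*(1 - 4) - 1*4*4) = -125 + 124*(-(-8)*(-3) - 4*4) = -125 + 124*(-2*12 - 16) = -125 + 124*(-24 - 16) = -125 + 124*(-40) = -125 - 4960 = -5085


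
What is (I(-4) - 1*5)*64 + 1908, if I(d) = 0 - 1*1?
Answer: 1524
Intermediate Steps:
I(d) = -1 (I(d) = 0 - 1 = -1)
(I(-4) - 1*5)*64 + 1908 = (-1 - 1*5)*64 + 1908 = (-1 - 5)*64 + 1908 = -6*64 + 1908 = -384 + 1908 = 1524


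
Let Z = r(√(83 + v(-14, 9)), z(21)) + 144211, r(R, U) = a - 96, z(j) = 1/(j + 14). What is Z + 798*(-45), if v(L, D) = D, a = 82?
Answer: 108287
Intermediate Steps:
z(j) = 1/(14 + j)
r(R, U) = -14 (r(R, U) = 82 - 96 = -14)
Z = 144197 (Z = -14 + 144211 = 144197)
Z + 798*(-45) = 144197 + 798*(-45) = 144197 - 35910 = 108287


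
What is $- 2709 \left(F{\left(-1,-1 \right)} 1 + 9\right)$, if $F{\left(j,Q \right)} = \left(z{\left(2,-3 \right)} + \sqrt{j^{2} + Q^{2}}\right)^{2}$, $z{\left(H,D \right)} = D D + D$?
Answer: $-127323 - 32508 \sqrt{2} \approx -1.733 \cdot 10^{5}$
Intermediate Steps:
$z{\left(H,D \right)} = D + D^{2}$ ($z{\left(H,D \right)} = D^{2} + D = D + D^{2}$)
$F{\left(j,Q \right)} = \left(6 + \sqrt{Q^{2} + j^{2}}\right)^{2}$ ($F{\left(j,Q \right)} = \left(- 3 \left(1 - 3\right) + \sqrt{j^{2} + Q^{2}}\right)^{2} = \left(\left(-3\right) \left(-2\right) + \sqrt{Q^{2} + j^{2}}\right)^{2} = \left(6 + \sqrt{Q^{2} + j^{2}}\right)^{2}$)
$- 2709 \left(F{\left(-1,-1 \right)} 1 + 9\right) = - 2709 \left(\left(6 + \sqrt{\left(-1\right)^{2} + \left(-1\right)^{2}}\right)^{2} \cdot 1 + 9\right) = - 2709 \left(\left(6 + \sqrt{1 + 1}\right)^{2} \cdot 1 + 9\right) = - 2709 \left(\left(6 + \sqrt{2}\right)^{2} \cdot 1 + 9\right) = - 2709 \left(\left(6 + \sqrt{2}\right)^{2} + 9\right) = - 2709 \left(9 + \left(6 + \sqrt{2}\right)^{2}\right) = -24381 - 2709 \left(6 + \sqrt{2}\right)^{2}$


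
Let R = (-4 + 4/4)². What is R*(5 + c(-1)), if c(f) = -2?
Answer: 27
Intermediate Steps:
R = 9 (R = (-4 + 4*(¼))² = (-4 + 1)² = (-3)² = 9)
R*(5 + c(-1)) = 9*(5 - 2) = 9*3 = 27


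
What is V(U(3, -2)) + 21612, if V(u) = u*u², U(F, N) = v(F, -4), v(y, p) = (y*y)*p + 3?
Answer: -14325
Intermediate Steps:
v(y, p) = 3 + p*y² (v(y, p) = y²*p + 3 = p*y² + 3 = 3 + p*y²)
U(F, N) = 3 - 4*F²
V(u) = u³
V(U(3, -2)) + 21612 = (3 - 4*3²)³ + 21612 = (3 - 4*9)³ + 21612 = (3 - 36)³ + 21612 = (-33)³ + 21612 = -35937 + 21612 = -14325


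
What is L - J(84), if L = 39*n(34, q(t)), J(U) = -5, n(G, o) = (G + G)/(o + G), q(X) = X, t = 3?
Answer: 2837/37 ≈ 76.676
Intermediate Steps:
n(G, o) = 2*G/(G + o) (n(G, o) = (2*G)/(G + o) = 2*G/(G + o))
L = 2652/37 (L = 39*(2*34/(34 + 3)) = 39*(2*34/37) = 39*(2*34*(1/37)) = 39*(68/37) = 2652/37 ≈ 71.676)
L - J(84) = 2652/37 - 1*(-5) = 2652/37 + 5 = 2837/37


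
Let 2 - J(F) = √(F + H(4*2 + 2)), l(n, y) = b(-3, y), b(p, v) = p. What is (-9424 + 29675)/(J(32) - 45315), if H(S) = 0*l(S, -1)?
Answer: -131090509/293323991 + 11572*√2/293323991 ≈ -0.44686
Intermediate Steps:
l(n, y) = -3
H(S) = 0 (H(S) = 0*(-3) = 0)
J(F) = 2 - √F (J(F) = 2 - √(F + 0) = 2 - √F)
(-9424 + 29675)/(J(32) - 45315) = (-9424 + 29675)/((2 - √32) - 45315) = 20251/((2 - 4*√2) - 45315) = 20251/(-45313 - 4*√2)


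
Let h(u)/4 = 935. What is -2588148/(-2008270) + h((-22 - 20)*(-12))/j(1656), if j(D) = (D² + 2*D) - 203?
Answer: 711312891566/551359483015 ≈ 1.2901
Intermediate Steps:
j(D) = -203 + D² + 2*D
h(u) = 3740 (h(u) = 4*935 = 3740)
-2588148/(-2008270) + h((-22 - 20)*(-12))/j(1656) = -2588148/(-2008270) + 3740/(-203 + 1656² + 2*1656) = -2588148*(-1/2008270) + 3740/(-203 + 2742336 + 3312) = 1294074/1004135 + 3740/2745445 = 1294074/1004135 + 3740*(1/2745445) = 1294074/1004135 + 748/549089 = 711312891566/551359483015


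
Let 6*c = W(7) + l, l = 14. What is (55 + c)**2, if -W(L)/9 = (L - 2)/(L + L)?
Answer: 22762441/7056 ≈ 3226.0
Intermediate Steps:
W(L) = -9*(-2 + L)/(2*L) (W(L) = -9*(L - 2)/(L + L) = -9*(-2 + L)/(2*L))
c = 151/84 (c = ((-9/2 + 9/7) + 14)/6 = (-45/14 + 14)/6 = (1/6)*(151/14) = 151/84 ≈ 1.7976)
(55 + c)**2 = (55 + 151/84)**2 = (4771/84)**2 = 22762441/7056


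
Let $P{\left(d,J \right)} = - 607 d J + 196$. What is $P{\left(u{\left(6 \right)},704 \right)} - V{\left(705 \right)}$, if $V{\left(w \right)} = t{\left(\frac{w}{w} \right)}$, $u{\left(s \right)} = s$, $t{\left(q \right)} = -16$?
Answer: $-2563756$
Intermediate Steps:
$P{\left(d,J \right)} = 196 - 607 J d$ ($P{\left(d,J \right)} = - 607 J d + 196 = 196 - 607 J d$)
$V{\left(w \right)} = -16$
$P{\left(u{\left(6 \right)},704 \right)} - V{\left(705 \right)} = \left(196 - 427328 \cdot 6\right) - -16 = \left(196 - 2563968\right) + 16 = -2563772 + 16 = -2563756$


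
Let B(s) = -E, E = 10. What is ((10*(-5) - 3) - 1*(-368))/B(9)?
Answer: -63/2 ≈ -31.500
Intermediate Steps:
B(s) = -10 (B(s) = -1*10 = -10)
((10*(-5) - 3) - 1*(-368))/B(9) = ((10*(-5) - 3) - 1*(-368))/(-10) = ((-50 - 3) + 368)*(-⅒) = (-53 + 368)*(-⅒) = 315*(-⅒) = -63/2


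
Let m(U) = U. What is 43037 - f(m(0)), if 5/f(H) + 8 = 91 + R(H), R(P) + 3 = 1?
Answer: 3485992/81 ≈ 43037.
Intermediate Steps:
R(P) = -2 (R(P) = -3 + 1 = -2)
f(H) = 5/81 (f(H) = 5/(-8 + (91 - 2)) = 5/(-8 + 89) = 5/81)
43037 - f(m(0)) = 43037 - 1*5/81 = 43037 - 5/81 = 3485992/81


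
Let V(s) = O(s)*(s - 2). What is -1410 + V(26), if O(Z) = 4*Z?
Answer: 1086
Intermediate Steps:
V(s) = 4*s*(-2 + s) (V(s) = (4*s)*(s - 2) = (4*s)*(-2 + s) = 4*s*(-2 + s))
-1410 + V(26) = -1410 + 4*26*(-2 + 26) = -1410 + 4*26*24 = -1410 + 2496 = 1086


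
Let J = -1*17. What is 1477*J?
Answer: -25109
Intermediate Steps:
J = -17
1477*J = 1477*(-17) = -25109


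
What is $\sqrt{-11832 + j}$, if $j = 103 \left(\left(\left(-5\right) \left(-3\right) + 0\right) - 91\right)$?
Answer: $2 i \sqrt{4915} \approx 140.21 i$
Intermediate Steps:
$j = -7828$ ($j = 103 \left(\left(15 + 0\right) - 91\right) = 103 \left(15 - 91\right) = 103 \left(-76\right) = -7828$)
$\sqrt{-11832 + j} = \sqrt{-11832 - 7828} = \sqrt{-19660} = 2 i \sqrt{4915}$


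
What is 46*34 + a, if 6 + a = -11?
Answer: 1547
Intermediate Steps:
a = -17 (a = -6 - 11 = -17)
46*34 + a = 46*34 - 17 = 1564 - 17 = 1547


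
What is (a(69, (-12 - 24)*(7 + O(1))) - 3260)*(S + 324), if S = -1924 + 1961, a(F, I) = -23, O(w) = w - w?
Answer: -1185163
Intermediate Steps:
O(w) = 0
S = 37
(a(69, (-12 - 24)*(7 + O(1))) - 3260)*(S + 324) = (-23 - 3260)*(37 + 324) = -3283*361 = -1185163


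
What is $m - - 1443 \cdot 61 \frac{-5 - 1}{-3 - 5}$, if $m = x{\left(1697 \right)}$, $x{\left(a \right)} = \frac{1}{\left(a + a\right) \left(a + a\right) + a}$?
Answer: $\frac{3042321256381}{46083732} \approx 66017.0$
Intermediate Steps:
$x{\left(a \right)} = \frac{1}{a + 4 a^{2}}$ ($x{\left(a \right)} = \frac{1}{2 a 2 a + a} = \frac{1}{4 a^{2} + a} = \frac{1}{a + 4 a^{2}}$)
$m = \frac{1}{11520933}$ ($m = \frac{1}{1697 \left(1 + 4 \cdot 1697\right)} = \frac{1}{1697 \left(1 + 6788\right)} = \frac{1}{1697 \cdot 6789} = \frac{1}{1697} \cdot \frac{1}{6789} = \frac{1}{11520933} \approx 8.6799 \cdot 10^{-8}$)
$m - - 1443 \cdot 61 \frac{-5 - 1}{-3 - 5} = \frac{1}{11520933} - - 1443 \cdot 61 \frac{-5 - 1}{-3 - 5} = \frac{1}{11520933} - - 1443 \cdot 61 \left(- \frac{6}{-8}\right) = \frac{1}{11520933} - - 1443 \cdot 61 \left(\left(-6\right) \left(- \frac{1}{8}\right)\right) = \frac{1}{11520933} - - 1443 \cdot 61 \cdot \frac{3}{4} = \frac{1}{11520933} - \left(-1443\right) \frac{183}{4} = \frac{1}{11520933} - - \frac{264069}{4} = \frac{1}{11520933} + \frac{264069}{4} = \frac{3042321256381}{46083732}$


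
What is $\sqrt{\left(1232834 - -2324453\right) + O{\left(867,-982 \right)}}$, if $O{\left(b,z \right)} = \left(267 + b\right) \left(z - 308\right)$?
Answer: $\sqrt{2094427} \approx 1447.2$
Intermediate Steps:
$O{\left(b,z \right)} = \left(-308 + z\right) \left(267 + b\right)$ ($O{\left(b,z \right)} = \left(267 + b\right) \left(-308 + z\right) = \left(-308 + z\right) \left(267 + b\right)$)
$\sqrt{\left(1232834 - -2324453\right) + O{\left(867,-982 \right)}} = \sqrt{\left(1232834 - -2324453\right) + \left(-82236 - 267036 + 267 \left(-982\right) + 867 \left(-982\right)\right)} = \sqrt{\left(1232834 + 2324453\right) - 1462860} = \sqrt{3557287 - 1462860} = \sqrt{2094427}$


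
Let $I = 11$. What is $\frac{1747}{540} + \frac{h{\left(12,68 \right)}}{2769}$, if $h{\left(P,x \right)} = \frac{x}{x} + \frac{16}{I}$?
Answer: $\frac{17742151}{5482620} \approx 3.2361$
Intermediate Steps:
$h{\left(P,x \right)} = \frac{27}{11}$ ($h{\left(P,x \right)} = \frac{x}{x} + \frac{16}{11} = 1 + 16 \cdot \frac{1}{11} = 1 + \frac{16}{11} = \frac{27}{11}$)
$\frac{1747}{540} + \frac{h{\left(12,68 \right)}}{2769} = \frac{1747}{540} + \frac{27}{11 \cdot 2769} = 1747 \cdot \frac{1}{540} + \frac{27}{11} \cdot \frac{1}{2769} = \frac{1747}{540} + \frac{9}{10153} = \frac{17742151}{5482620}$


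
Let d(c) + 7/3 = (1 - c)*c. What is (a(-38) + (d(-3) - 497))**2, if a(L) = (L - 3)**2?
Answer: 12313081/9 ≈ 1.3681e+6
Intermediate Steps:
d(c) = -7/3 + c*(1 - c) (d(c) = -7/3 + (1 - c)*c = -7/3 + c*(1 - c))
a(L) = (-3 + L)**2
(a(-38) + (d(-3) - 497))**2 = ((-3 - 38)**2 + ((-7/3 - 3 - 1*(-3)**2) - 497))**2 = ((-41)**2 + ((-7/3 - 3 - 1*9) - 497))**2 = (1681 + ((-7/3 - 3 - 9) - 497))**2 = (1681 + (-43/3 - 497))**2 = (1681 - 1534/3)**2 = (3509/3)**2 = 12313081/9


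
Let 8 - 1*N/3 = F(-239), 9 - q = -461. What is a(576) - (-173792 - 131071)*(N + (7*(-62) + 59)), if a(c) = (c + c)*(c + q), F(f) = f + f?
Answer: 331371621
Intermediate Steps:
q = 470 (q = 9 - 1*(-461) = 9 + 461 = 470)
F(f) = 2*f
N = 1458 (N = 24 - 6*(-239) = 24 - 3*(-478) = 24 + 1434 = 1458)
a(c) = 2*c*(470 + c) (a(c) = (c + c)*(c + 470) = (2*c)*(470 + c) = 2*c*(470 + c))
a(576) - (-173792 - 131071)*(N + (7*(-62) + 59)) = 2*576*(470 + 576) - (-173792 - 131071)*(1458 + (7*(-62) + 59)) = 2*576*1046 - (-304863)*(1458 + (-434 + 59)) = 1204992 - (-304863)*(1458 - 375) = 1204992 - (-304863)*1083 = 1204992 - 1*(-330166629) = 1204992 + 330166629 = 331371621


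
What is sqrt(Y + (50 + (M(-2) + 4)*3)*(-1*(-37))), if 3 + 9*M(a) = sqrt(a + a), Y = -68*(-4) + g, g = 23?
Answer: sqrt(22968 + 222*I)/3 ≈ 50.518 + 0.24414*I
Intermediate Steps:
Y = 295 (Y = -68*(-4) + 23 = 272 + 23 = 295)
M(a) = -1/3 + sqrt(2)*sqrt(a)/9 (M(a) = -1/3 + sqrt(a + a)/9 = -1/3 + sqrt(2*a)/9 = -1/3 + (sqrt(2)*sqrt(a))/9 = -1/3 + sqrt(2)*sqrt(a)/9)
sqrt(Y + (50 + (M(-2) + 4)*3)*(-1*(-37))) = sqrt(295 + (50 + ((-1/3 + sqrt(2)*sqrt(-2)/9) + 4)*3)*(-1*(-37))) = sqrt(295 + (50 + ((-1/3 + sqrt(2)*(I*sqrt(2))/9) + 4)*3)*37) = sqrt(295 + (50 + ((-1/3 + 2*I/9) + 4)*3)*37) = sqrt(295 + (50 + (11/3 + 2*I/9)*3)*37) = sqrt(295 + (50 + (11 + 2*I/3))*37) = sqrt(295 + (61 + 2*I/3)*37) = sqrt(295 + (2257 + 74*I/3)) = sqrt(2552 + 74*I/3)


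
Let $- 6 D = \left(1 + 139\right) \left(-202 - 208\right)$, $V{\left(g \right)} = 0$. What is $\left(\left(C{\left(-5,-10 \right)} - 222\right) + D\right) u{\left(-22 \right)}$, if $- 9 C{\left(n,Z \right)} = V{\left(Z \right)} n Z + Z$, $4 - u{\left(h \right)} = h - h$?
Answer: $\frac{336448}{9} \approx 37383.0$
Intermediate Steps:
$u{\left(h \right)} = 4$ ($u{\left(h \right)} = 4 - \left(h - h\right) = 4 - 0 = 4 + 0 = 4$)
$C{\left(n,Z \right)} = - \frac{Z}{9}$ ($C{\left(n,Z \right)} = - \frac{0 n Z + Z}{9} = - \frac{0 Z + Z}{9} = - \frac{0 + Z}{9} = - \frac{Z}{9}$)
$D = \frac{28700}{3}$ ($D = - \frac{\left(1 + 139\right) \left(-202 - 208\right)}{6} = - \frac{140 \left(-410\right)}{6} = \left(- \frac{1}{6}\right) \left(-57400\right) = \frac{28700}{3} \approx 9566.7$)
$\left(\left(C{\left(-5,-10 \right)} - 222\right) + D\right) u{\left(-22 \right)} = \left(\left(\left(- \frac{1}{9}\right) \left(-10\right) - 222\right) + \frac{28700}{3}\right) 4 = \left(\left(\frac{10}{9} - 222\right) + \frac{28700}{3}\right) 4 = \left(- \frac{1988}{9} + \frac{28700}{3}\right) 4 = \frac{84112}{9} \cdot 4 = \frac{336448}{9}$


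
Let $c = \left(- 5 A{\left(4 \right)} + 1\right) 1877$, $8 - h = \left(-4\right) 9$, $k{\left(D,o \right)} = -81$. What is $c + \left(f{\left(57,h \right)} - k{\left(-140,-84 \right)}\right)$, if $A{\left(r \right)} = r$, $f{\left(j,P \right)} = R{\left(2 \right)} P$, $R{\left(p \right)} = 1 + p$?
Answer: $-35450$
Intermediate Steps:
$h = 44$ ($h = 8 - \left(-4\right) 9 = 8 - -36 = 8 + 36 = 44$)
$f{\left(j,P \right)} = 3 P$ ($f{\left(j,P \right)} = \left(1 + 2\right) P = 3 P$)
$c = -35663$ ($c = \left(\left(-5\right) 4 + 1\right) 1877 = \left(-20 + 1\right) 1877 = \left(-19\right) 1877 = -35663$)
$c + \left(f{\left(57,h \right)} - k{\left(-140,-84 \right)}\right) = -35663 + \left(3 \cdot 44 - -81\right) = -35663 + \left(132 + 81\right) = -35663 + 213 = -35450$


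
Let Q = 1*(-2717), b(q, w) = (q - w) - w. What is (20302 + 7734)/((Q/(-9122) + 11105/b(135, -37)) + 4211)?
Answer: 53450577928/8130130741 ≈ 6.5744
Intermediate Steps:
b(q, w) = q - 2*w
Q = -2717
(20302 + 7734)/((Q/(-9122) + 11105/b(135, -37)) + 4211) = (20302 + 7734)/((-2717/(-9122) + 11105/(135 - 2*(-37))) + 4211) = 28036/((-2717*(-1/9122) + 11105/(135 + 74)) + 4211) = 28036/((2717/9122 + 11105/209) + 4211) = 28036/(101867663/1906498 + 4211) = 28036/(8130130741/1906498) = 28036*(1906498/8130130741) = 53450577928/8130130741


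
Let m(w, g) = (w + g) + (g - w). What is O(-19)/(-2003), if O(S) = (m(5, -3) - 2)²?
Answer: -64/2003 ≈ -0.031952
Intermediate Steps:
m(w, g) = 2*g (m(w, g) = (g + w) + (g - w) = 2*g)
O(S) = 64 (O(S) = (2*(-3) - 2)² = (-6 - 2)² = (-8)² = 64)
O(-19)/(-2003) = 64/(-2003) = 64*(-1/2003) = -64/2003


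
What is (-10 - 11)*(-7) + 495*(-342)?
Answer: -169143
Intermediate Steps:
(-10 - 11)*(-7) + 495*(-342) = -21*(-7) - 169290 = 147 - 169290 = -169143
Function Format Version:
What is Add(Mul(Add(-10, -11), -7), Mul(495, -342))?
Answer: -169143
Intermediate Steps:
Add(Mul(Add(-10, -11), -7), Mul(495, -342)) = Add(Mul(-21, -7), -169290) = Add(147, -169290) = -169143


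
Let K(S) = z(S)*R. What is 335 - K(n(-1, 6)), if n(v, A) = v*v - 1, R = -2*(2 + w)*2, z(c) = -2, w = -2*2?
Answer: 351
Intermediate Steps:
w = -4
R = 8 (R = -2*(2 - 4)*2 = -2*(-2)*2 = 4*2 = 8)
n(v, A) = -1 + v² (n(v, A) = v² - 1 = -1 + v²)
K(S) = -16 (K(S) = -2*8 = -16)
335 - K(n(-1, 6)) = 335 - 1*(-16) = 335 + 16 = 351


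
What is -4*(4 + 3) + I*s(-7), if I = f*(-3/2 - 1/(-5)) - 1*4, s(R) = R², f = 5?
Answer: -1085/2 ≈ -542.50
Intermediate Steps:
I = -21/2 (I = 5*(-3/2 - 1/(-5)) - 1*4 = 5*(-3*½ - 1*(-⅕)) - 4 = 5*(-3/2 + ⅕) - 4 = 5*(-13/10) - 4 = -13/2 - 4 = -21/2 ≈ -10.500)
-4*(4 + 3) + I*s(-7) = -4*(4 + 3) - 21/2*(-7)² = -4*7 - 21/2*49 = -28 - 1029/2 = -1085/2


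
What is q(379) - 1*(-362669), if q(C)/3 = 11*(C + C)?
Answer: 387683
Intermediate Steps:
q(C) = 66*C (q(C) = 3*(11*(C + C)) = 3*(11*(2*C)) = 3*(22*C) = 66*C)
q(379) - 1*(-362669) = 66*379 - 1*(-362669) = 25014 + 362669 = 387683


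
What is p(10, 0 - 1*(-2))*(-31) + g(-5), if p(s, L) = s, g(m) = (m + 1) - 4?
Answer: -318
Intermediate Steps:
g(m) = -3 + m (g(m) = (1 + m) - 4 = -3 + m)
p(10, 0 - 1*(-2))*(-31) + g(-5) = 10*(-31) + (-3 - 5) = -310 - 8 = -318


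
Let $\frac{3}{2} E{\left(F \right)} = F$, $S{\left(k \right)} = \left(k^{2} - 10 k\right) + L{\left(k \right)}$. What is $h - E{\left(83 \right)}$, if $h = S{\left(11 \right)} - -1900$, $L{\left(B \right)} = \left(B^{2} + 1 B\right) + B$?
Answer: $\frac{5996}{3} \approx 1998.7$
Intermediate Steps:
$L{\left(B \right)} = B^{2} + 2 B$ ($L{\left(B \right)} = \left(B^{2} + B\right) + B = \left(B + B^{2}\right) + B = B^{2} + 2 B$)
$S{\left(k \right)} = k^{2} - 10 k + k \left(2 + k\right)$ ($S{\left(k \right)} = \left(k^{2} - 10 k\right) + k \left(2 + k\right) = k^{2} - 10 k + k \left(2 + k\right)$)
$E{\left(F \right)} = \frac{2 F}{3}$
$h = 2054$ ($h = 2 \cdot 11 \left(-4 + 11\right) - -1900 = 2 \cdot 11 \cdot 7 + 1900 = 154 + 1900 = 2054$)
$h - E{\left(83 \right)} = 2054 - \frac{2}{3} \cdot 83 = 2054 - \frac{166}{3} = \frac{5996}{3}$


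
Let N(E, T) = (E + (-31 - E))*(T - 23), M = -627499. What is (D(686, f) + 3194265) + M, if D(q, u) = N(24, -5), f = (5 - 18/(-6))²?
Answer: 2567634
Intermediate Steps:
N(E, T) = 713 - 31*T (N(E, T) = -31*(-23 + T) = 713 - 31*T)
f = 64 (f = (5 - 18*(-⅙))² = (5 + 3)² = 8² = 64)
D(q, u) = 868 (D(q, u) = 713 - 31*(-5) = 713 + 155 = 868)
(D(686, f) + 3194265) + M = (868 + 3194265) - 627499 = 3195133 - 627499 = 2567634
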